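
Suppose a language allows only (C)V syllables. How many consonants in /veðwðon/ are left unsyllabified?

The consonants /ð/, /w/, /n/ cannot be parsed into a legal (C)V syllable (no codas are permitted; onsets are limited to one consonant).

3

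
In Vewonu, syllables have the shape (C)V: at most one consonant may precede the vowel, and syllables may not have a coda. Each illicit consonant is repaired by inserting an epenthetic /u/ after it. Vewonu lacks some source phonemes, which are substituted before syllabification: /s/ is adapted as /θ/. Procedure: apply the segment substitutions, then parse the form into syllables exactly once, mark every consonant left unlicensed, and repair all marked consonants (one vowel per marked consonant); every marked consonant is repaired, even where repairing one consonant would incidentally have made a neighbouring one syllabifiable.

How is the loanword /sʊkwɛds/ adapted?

θʊkuwɛduθu

Substitution: /s/ → /θ/, giving /θʊkwɛdθ/.
Under (C)V, the unsyllabifiable consonants are /k/, /d/, /θ/ (no codas are permitted; onsets are limited to one consonant).
Epenthesis after each stranded consonant: /k/ → /ku/, /d/ → /du/, /θ/ → /θu/.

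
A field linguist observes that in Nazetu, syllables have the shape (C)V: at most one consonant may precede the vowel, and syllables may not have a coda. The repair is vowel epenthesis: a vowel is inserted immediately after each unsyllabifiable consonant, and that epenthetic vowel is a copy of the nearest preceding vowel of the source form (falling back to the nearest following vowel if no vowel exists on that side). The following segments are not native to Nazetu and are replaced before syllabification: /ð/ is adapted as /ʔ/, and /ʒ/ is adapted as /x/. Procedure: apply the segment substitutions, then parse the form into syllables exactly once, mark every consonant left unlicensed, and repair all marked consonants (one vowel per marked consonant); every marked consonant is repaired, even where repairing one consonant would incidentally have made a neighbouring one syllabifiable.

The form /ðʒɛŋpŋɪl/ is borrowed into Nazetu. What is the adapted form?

ʔɛxɛŋɛpɛŋɪlɪ

Substitution: /ð/ → /ʔ/, /ʒ/ → /x/, giving /ʔxɛŋpŋɪl/.
Under (C)V, the unsyllabifiable consonants are /ʔ/, /ŋ/, /p/, /l/ (no codas are permitted; onsets are limited to one consonant).
Each unlicensed consonant becomes the onset of a new syllable: /ʔ/ → /ʔɛ/, /ŋ/ → /ŋɛ/, /p/ → /pɛ/, /l/ → /lɪ/.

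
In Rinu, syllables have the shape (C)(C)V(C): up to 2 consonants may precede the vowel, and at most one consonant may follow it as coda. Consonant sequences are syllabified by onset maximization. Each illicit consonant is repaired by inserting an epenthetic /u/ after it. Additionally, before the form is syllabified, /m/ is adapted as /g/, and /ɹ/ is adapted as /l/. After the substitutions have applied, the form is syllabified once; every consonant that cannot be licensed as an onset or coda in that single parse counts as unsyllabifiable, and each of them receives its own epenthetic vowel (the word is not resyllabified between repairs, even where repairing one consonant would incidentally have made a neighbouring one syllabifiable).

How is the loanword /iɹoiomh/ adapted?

Substitution: /ɹ/ → /l/, /m/ → /g/, giving /iloiogh/.
Syllabifying with onset maximization leaves /h/ stranded (at most one coda consonant is licensed; onsets may contain at most 2 consonants).
Inserting the epenthetic vowel yields /h/ → /hu/.

iloioghu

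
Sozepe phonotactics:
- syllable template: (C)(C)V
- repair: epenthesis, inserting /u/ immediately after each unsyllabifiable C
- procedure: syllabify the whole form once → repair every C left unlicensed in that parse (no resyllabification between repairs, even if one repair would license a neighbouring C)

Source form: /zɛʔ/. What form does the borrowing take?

The consonants /ʔ/ cannot be parsed into a legal (C)(C)V syllable (no codas are permitted; onsets may contain at most 2 consonants).
Inserting the epenthetic vowel yields /ʔ/ → /ʔu/.

zɛʔu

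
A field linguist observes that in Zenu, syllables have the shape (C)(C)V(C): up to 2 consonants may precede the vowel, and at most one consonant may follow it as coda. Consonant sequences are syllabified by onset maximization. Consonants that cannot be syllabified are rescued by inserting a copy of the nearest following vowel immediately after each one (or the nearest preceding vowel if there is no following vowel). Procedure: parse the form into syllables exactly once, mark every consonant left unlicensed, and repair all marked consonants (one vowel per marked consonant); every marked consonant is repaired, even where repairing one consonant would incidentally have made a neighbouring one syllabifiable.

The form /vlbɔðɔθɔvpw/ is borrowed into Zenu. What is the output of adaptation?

vɔlbɔðɔθɔvpɔwɔ

The consonants /v/, /p/, /w/ cannot be parsed into a legal (C)(C)V(C) syllable (at most one coda consonant is licensed; onsets may contain at most 2 consonants).
Inserting the epenthetic vowel yields /v/ → /vɔ/, /p/ → /pɔ/, /w/ → /wɔ/.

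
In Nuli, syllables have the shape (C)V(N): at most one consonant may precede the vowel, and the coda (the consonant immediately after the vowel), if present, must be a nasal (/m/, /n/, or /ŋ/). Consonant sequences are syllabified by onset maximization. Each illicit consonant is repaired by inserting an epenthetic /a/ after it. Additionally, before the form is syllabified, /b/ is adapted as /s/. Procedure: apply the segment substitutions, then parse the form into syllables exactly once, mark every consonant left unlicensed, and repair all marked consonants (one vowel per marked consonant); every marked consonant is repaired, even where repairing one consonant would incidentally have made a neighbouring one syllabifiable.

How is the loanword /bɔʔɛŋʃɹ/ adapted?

Substitution: /b/ → /s/, giving /sɔʔɛŋʃɹ/.
The consonants /ʃ/, /ɹ/ cannot be parsed into a legal (C)V(N) syllable (only a nasal (/m/, /n/, or /ŋ/) is licensed in coda position; onsets are limited to one consonant).
Inserting the epenthetic vowel yields /ʃ/ → /ʃa/, /ɹ/ → /ɹa/.

sɔʔɛŋʃaɹa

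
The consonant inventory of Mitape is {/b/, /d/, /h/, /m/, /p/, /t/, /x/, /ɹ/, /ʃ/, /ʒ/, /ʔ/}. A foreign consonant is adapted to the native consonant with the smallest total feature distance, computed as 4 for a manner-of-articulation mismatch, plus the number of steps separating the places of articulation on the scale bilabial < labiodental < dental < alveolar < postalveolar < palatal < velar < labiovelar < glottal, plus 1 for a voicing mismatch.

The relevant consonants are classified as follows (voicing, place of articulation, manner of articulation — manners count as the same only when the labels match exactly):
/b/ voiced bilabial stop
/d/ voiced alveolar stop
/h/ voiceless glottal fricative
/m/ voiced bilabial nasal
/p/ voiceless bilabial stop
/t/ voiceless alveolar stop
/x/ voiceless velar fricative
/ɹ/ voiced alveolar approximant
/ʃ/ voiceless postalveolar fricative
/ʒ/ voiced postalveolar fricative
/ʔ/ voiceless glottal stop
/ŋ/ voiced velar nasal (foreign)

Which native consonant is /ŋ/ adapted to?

x

/x/ is closest: manner differs (nasal→fricative, +4), place distance 0 (velar→velar), voicing differs (+1); total 5. Next closest is /m/ at distance 6.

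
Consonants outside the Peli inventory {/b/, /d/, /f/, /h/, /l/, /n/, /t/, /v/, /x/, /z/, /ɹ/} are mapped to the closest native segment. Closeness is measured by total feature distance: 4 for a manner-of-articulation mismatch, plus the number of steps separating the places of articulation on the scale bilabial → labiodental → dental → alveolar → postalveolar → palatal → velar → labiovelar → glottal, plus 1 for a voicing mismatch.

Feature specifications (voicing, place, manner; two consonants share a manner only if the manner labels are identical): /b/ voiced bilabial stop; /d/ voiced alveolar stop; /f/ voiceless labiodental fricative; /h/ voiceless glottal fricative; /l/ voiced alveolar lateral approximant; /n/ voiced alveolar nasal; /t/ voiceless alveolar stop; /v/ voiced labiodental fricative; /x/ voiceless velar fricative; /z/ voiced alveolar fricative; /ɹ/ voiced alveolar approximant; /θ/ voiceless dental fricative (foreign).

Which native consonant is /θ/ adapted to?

f

/f/ is closest: same manner (fricative), place distance 1 (dental→labiodental), same voicing; total 1. Next closest is /v/ at distance 2.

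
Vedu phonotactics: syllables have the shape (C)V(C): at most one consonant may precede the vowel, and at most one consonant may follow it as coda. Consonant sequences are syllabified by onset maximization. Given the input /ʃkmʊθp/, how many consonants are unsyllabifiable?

3

Under (C)V(C), the unsyllabifiable consonants are /ʃ/, /k/, /p/ (at most one coda consonant is licensed; onsets are limited to one consonant).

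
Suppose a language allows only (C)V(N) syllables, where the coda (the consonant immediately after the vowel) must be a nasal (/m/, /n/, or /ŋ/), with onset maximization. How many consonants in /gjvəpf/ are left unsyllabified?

4

The consonants /g/, /j/, /p/, /f/ cannot be parsed into a legal (C)V(N) syllable (only a nasal (/m/, /n/, or /ŋ/) is licensed in coda position; onsets are limited to one consonant).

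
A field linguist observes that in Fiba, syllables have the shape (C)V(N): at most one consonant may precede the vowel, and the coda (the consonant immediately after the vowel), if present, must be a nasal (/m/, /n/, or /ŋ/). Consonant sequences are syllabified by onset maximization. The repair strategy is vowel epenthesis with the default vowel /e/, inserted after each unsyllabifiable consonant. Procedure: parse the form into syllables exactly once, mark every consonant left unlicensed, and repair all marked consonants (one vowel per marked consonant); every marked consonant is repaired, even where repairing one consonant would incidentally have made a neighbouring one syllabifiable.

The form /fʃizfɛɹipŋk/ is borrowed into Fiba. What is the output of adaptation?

feʃizefɛɹipeŋeke

The consonants /f/, /z/, /p/, /ŋ/, /k/ cannot be parsed into a legal (C)V(N) syllable (only a nasal (/m/, /n/, or /ŋ/) is licensed in coda position; onsets are limited to one consonant).
Each unlicensed consonant becomes the onset of a new syllable: /f/ → /fe/, /z/ → /ze/, /p/ → /pe/, /ŋ/ → /ŋe/, /k/ → /ke/.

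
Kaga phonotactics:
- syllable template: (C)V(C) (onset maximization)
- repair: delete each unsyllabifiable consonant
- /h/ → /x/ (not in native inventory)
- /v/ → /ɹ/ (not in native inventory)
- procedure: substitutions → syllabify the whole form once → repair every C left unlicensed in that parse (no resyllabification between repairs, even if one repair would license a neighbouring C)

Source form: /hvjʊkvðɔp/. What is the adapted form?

jʊkðɔp

Substitution: /h/ → /x/, /v/ → /ɹ/, giving /xɹjʊkɹðɔp/.
Syllabifying with onset maximization leaves /x/, /ɹ/, /ɹ/ stranded (at most one coda consonant is licensed; onsets are limited to one consonant).
Deletion applies to /x/, /ɹ/, /ɹ/.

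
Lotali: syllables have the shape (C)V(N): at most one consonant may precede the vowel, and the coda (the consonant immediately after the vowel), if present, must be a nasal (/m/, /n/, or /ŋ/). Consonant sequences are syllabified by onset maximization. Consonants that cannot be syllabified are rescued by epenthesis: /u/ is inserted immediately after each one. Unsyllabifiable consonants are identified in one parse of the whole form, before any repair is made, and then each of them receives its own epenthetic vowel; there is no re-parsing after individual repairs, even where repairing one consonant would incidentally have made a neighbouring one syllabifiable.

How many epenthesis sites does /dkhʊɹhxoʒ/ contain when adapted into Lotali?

5

The unsyllabifiable consonants are /d/, /k/, /ɹ/, /h/, /ʒ/; each receives one epenthetic vowel.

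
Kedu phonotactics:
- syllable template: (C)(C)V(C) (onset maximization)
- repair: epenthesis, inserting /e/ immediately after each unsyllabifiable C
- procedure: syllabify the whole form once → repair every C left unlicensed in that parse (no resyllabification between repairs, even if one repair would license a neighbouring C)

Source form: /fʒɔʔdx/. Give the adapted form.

fʒɔʔdexe

The consonants /d/, /x/ cannot be parsed into a legal (C)(C)V(C) syllable (at most one coda consonant is licensed; onsets may contain at most 2 consonants).
Each unlicensed consonant becomes the onset of a new syllable: /d/ → /de/, /x/ → /xe/.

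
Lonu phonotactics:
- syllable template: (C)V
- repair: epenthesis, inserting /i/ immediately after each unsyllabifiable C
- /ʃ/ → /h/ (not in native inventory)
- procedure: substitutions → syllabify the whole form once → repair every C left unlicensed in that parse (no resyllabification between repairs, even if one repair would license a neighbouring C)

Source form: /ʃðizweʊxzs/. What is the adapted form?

Substitution: /ʃ/ → /h/, giving /hðizweʊxzs/.
Under (C)V, the unsyllabifiable consonants are /h/, /z/, /x/, /z/, /s/ (no codas are permitted; onsets are limited to one consonant).
Each unlicensed consonant becomes the onset of a new syllable: /h/ → /hi/, /z/ → /zi/, /x/ → /xi/, /z/ → /zi/, /s/ → /si/.

hiðiziweʊxizisi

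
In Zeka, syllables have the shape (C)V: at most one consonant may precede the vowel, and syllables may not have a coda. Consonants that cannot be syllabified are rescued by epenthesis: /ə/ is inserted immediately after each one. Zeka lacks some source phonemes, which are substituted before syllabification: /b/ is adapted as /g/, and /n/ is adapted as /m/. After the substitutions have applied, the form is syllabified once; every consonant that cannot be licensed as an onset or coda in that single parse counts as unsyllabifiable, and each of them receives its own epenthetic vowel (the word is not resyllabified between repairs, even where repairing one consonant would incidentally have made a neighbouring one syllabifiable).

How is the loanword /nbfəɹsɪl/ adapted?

məgəfəɹəsɪlə

Substitution: /n/ → /m/, /b/ → /g/, giving /mgfəɹsɪl/.
Syllabifying with onset maximization leaves /m/, /g/, /ɹ/, /l/ stranded (no codas are permitted; onsets are limited to one consonant).
Epenthesis after each stranded consonant: /m/ → /mə/, /g/ → /gə/, /ɹ/ → /ɹə/, /l/ → /lə/.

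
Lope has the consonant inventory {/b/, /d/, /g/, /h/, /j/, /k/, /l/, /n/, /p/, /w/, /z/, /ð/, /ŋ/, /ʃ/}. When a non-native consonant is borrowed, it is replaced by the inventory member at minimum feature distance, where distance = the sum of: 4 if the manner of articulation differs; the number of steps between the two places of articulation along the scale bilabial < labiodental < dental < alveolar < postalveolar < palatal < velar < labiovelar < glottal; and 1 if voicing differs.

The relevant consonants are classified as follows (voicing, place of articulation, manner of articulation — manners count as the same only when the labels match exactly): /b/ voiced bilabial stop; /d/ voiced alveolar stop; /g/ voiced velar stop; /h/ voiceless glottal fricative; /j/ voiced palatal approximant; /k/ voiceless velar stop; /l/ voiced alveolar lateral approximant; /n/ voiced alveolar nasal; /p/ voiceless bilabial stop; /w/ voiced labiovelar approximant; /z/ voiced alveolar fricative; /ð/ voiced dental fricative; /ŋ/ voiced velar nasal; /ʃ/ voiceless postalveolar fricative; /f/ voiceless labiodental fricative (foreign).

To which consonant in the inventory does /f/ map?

ð

/ð/ is closest: same manner (fricative), place distance 1 (labiodental→dental), voicing differs (+1); total 2. Next closest is /z/ at distance 3.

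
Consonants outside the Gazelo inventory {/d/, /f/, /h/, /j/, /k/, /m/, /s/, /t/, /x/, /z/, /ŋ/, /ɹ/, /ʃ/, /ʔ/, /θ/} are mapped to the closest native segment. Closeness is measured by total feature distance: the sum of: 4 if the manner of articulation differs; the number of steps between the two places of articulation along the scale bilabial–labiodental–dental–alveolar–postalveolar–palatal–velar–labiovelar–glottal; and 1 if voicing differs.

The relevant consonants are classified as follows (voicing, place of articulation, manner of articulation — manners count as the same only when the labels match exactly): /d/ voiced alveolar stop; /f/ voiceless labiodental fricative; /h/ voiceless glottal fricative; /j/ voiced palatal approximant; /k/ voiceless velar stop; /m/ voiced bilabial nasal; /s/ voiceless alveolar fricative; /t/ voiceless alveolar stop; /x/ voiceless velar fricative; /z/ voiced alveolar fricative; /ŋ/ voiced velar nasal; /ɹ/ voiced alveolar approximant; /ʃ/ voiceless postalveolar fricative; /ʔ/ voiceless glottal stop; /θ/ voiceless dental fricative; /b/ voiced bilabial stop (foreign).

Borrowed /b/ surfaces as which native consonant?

d

/d/ is closest: same manner (stop), place distance 3 (bilabial→alveolar), same voicing; total 3. Next closest is /m/ at distance 4.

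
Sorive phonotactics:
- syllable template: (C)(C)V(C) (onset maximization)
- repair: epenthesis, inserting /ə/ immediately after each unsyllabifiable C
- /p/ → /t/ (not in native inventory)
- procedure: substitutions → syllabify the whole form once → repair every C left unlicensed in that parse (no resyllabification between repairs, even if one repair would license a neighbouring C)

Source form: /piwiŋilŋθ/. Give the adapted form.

Substitution: /p/ → /t/, giving /tiwiŋilŋθ/.
Syllabifying with onset maximization leaves /ŋ/, /θ/ stranded (at most one coda consonant is licensed; onsets may contain at most 2 consonants).
Epenthesis after each stranded consonant: /ŋ/ → /ŋə/, /θ/ → /θə/.

tiwiŋilŋəθə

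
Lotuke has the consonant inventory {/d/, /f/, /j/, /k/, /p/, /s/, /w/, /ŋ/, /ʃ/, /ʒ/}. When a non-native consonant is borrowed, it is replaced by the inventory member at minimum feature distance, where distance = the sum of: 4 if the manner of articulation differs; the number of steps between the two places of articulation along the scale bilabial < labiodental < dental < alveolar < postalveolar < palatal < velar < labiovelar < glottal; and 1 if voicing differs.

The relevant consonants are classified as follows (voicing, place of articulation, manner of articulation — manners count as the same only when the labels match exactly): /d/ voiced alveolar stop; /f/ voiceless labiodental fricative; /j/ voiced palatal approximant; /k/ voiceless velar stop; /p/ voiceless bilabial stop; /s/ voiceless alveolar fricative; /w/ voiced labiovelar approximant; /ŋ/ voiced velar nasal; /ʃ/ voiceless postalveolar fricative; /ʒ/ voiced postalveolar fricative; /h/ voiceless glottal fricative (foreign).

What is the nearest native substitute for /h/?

/ʃ/ is closest: same manner (fricative), place distance 4 (glottal→postalveolar), same voicing; total 4. Next closest is /s/ at distance 5.

ʃ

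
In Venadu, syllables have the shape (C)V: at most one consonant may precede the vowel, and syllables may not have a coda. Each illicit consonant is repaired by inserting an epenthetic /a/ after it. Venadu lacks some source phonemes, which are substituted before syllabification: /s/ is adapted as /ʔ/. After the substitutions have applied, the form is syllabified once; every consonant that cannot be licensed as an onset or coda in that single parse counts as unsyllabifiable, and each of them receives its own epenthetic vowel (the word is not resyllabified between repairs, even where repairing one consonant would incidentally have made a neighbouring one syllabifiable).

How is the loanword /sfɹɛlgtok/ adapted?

ʔafaɹɛlagatoka

Substitution: /s/ → /ʔ/, giving /ʔfɹɛlgtok/.
The consonants /ʔ/, /f/, /l/, /g/, /k/ cannot be parsed into a legal (C)V syllable (no codas are permitted; onsets are limited to one consonant).
Each unlicensed consonant becomes the onset of a new syllable: /ʔ/ → /ʔa/, /f/ → /fa/, /l/ → /la/, /g/ → /ga/, /k/ → /ka/.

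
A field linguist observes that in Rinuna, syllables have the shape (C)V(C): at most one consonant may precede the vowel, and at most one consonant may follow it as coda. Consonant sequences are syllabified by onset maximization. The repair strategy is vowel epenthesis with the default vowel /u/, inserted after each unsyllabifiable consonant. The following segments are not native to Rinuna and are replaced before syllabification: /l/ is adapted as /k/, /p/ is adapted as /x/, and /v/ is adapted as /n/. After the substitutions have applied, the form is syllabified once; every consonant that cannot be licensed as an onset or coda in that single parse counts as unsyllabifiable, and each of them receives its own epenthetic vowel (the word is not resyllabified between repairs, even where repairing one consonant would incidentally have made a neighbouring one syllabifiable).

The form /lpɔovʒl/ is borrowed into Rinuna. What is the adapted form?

Substitution: /l/ → /k/, /p/ → /x/, /v/ → /n/, giving /kxɔonʒk/.
Syllabifying with onset maximization leaves /k/, /ʒ/, /k/ stranded (at most one coda consonant is licensed; onsets are limited to one consonant).
Each unlicensed consonant becomes the onset of a new syllable: /k/ → /ku/, /ʒ/ → /ʒu/, /k/ → /ku/.

kuxɔonʒuku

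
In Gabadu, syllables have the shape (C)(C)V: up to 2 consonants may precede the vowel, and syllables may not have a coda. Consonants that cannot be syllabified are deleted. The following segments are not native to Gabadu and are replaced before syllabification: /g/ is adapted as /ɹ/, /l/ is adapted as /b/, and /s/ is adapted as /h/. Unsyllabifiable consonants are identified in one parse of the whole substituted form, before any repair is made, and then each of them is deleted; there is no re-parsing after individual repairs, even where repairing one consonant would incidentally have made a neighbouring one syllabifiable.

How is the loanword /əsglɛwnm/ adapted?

Substitution: /s/ → /h/, /g/ → /ɹ/, /l/ → /b/, giving /əhɹbɛwnm/.
Syllabifying with onset maximization leaves /h/, /w/, /n/, /m/ stranded (no codas are permitted; onsets may contain at most 2 consonants).
Deletion applies to /h/, /w/, /n/, /m/.

əɹbɛ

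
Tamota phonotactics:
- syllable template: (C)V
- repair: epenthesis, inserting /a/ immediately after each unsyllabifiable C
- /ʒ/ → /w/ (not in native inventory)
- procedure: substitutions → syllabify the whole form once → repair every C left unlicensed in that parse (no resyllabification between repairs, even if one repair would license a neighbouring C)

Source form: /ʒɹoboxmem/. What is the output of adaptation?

waɹoboxamema

Substitution: /ʒ/ → /w/, giving /wɹoboxmem/.
Syllabifying with onset maximization leaves /w/, /x/, /m/ stranded (no codas are permitted; onsets are limited to one consonant).
Epenthesis after each stranded consonant: /w/ → /wa/, /x/ → /xa/, /m/ → /ma/.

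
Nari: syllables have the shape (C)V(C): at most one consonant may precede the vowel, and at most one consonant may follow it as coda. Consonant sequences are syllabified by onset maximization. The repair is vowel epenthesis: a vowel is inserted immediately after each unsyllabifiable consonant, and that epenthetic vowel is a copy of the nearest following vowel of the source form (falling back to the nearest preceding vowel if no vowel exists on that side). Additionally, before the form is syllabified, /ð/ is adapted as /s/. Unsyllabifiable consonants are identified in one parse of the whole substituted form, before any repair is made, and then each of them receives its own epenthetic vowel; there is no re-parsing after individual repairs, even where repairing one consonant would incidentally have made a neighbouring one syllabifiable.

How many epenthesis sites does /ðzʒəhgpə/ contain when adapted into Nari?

After substitution the input is /szʒəhgpə/.
The unsyllabifiable consonants are /s/, /z/, /g/; each receives one epenthetic vowel.

3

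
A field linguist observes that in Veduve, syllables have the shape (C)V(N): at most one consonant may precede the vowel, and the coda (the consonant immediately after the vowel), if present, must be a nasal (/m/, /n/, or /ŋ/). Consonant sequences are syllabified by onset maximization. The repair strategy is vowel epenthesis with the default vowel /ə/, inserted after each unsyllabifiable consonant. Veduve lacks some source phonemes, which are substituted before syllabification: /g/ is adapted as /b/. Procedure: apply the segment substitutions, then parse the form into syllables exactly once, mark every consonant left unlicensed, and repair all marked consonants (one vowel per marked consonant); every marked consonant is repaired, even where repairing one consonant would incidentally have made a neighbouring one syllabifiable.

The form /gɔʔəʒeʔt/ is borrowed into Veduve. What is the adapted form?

Substitution: /g/ → /b/, giving /bɔʔəʒeʔt/.
The consonants /ʔ/, /t/ cannot be parsed into a legal (C)V(N) syllable (only a nasal (/m/, /n/, or /ŋ/) is licensed in coda position; onsets are limited to one consonant).
Each unlicensed consonant becomes the onset of a new syllable: /ʔ/ → /ʔə/, /t/ → /tə/.

bɔʔəʒeʔətə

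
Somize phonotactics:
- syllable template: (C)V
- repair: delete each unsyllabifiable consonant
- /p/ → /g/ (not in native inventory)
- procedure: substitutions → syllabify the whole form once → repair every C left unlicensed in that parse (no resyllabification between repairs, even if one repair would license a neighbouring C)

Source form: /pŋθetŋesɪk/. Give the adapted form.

θeŋesɪ

Substitution: /p/ → /g/, giving /gŋθetŋesɪk/.
Under (C)V, the unsyllabifiable consonants are /g/, /ŋ/, /t/, /k/ (no codas are permitted; onsets are limited to one consonant).
Each unlicensed consonant is deleted: /g/, /ŋ/, /t/, /k/.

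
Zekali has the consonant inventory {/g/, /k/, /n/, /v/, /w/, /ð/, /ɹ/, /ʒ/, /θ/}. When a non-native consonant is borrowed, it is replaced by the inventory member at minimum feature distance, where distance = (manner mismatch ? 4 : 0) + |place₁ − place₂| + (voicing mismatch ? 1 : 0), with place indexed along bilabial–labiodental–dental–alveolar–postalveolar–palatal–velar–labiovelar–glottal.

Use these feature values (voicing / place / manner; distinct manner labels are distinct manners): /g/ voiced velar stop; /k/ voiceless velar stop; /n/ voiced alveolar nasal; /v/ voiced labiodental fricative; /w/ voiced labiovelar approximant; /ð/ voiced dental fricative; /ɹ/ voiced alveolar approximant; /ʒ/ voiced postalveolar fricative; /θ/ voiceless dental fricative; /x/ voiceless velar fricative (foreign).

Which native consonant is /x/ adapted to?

/ʒ/ is closest: same manner (fricative), place distance 2 (velar→postalveolar), voicing differs (+1); total 3. Next closest is /k/ at distance 4.

ʒ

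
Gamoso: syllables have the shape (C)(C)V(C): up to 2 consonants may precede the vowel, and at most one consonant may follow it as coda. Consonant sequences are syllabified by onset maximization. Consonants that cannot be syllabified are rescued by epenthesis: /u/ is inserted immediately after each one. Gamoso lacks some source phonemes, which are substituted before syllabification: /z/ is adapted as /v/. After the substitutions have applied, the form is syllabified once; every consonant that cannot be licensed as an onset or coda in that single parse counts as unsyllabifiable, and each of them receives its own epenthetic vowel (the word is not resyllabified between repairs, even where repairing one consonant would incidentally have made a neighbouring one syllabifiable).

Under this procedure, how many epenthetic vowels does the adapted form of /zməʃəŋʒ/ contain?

After substitution the input is /vməʃəŋʒ/.
The unsyllabifiable consonants are /ʒ/; each receives one epenthetic vowel.

1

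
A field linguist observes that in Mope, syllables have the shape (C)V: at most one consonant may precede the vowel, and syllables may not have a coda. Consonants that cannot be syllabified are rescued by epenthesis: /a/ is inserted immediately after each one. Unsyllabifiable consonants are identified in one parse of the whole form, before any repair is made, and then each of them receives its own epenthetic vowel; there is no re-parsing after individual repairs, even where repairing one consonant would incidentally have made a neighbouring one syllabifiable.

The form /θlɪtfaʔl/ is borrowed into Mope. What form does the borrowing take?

θalɪtafaʔala

Under (C)V, the unsyllabifiable consonants are /θ/, /t/, /ʔ/, /l/ (no codas are permitted; onsets are limited to one consonant).
Inserting the epenthetic vowel yields /θ/ → /θa/, /t/ → /ta/, /ʔ/ → /ʔa/, /l/ → /la/.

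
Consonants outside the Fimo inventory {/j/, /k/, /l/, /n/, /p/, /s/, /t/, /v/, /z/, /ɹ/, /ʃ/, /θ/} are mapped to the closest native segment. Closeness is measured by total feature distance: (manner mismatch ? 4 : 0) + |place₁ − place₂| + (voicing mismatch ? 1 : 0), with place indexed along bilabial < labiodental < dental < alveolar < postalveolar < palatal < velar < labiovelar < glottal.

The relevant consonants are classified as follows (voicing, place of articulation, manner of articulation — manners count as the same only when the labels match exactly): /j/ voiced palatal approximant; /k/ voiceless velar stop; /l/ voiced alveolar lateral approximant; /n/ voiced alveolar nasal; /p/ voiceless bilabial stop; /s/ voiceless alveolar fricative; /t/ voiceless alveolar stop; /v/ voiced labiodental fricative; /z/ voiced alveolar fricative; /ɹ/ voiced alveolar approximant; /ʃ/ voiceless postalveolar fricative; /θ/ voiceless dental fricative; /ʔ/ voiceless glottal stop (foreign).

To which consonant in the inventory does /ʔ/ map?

/k/ is closest: same manner (stop), place distance 2 (glottal→velar), same voicing; total 2. Next closest is /t/ at distance 5.

k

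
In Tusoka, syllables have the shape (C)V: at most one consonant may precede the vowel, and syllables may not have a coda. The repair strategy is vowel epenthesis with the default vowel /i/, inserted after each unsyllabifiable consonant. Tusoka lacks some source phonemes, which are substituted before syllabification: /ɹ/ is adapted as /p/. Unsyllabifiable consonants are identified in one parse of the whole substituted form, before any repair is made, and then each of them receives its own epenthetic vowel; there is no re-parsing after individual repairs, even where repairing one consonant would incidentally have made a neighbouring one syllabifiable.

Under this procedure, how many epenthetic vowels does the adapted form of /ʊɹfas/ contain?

2

After substitution the input is /ʊpfas/.
The unsyllabifiable consonants are /p/, /s/; each receives one epenthetic vowel.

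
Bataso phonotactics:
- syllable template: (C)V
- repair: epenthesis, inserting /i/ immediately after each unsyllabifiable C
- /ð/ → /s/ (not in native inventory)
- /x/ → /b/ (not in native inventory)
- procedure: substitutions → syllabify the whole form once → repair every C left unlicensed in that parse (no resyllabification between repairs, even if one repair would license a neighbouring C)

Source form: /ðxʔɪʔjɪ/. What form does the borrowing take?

sibiʔɪʔijɪ

Substitution: /ð/ → /s/, /x/ → /b/, giving /sbʔɪʔjɪ/.
Under (C)V, the unsyllabifiable consonants are /s/, /b/, /ʔ/ (no codas are permitted; onsets are limited to one consonant).
Each unlicensed consonant becomes the onset of a new syllable: /s/ → /si/, /b/ → /bi/, /ʔ/ → /ʔi/.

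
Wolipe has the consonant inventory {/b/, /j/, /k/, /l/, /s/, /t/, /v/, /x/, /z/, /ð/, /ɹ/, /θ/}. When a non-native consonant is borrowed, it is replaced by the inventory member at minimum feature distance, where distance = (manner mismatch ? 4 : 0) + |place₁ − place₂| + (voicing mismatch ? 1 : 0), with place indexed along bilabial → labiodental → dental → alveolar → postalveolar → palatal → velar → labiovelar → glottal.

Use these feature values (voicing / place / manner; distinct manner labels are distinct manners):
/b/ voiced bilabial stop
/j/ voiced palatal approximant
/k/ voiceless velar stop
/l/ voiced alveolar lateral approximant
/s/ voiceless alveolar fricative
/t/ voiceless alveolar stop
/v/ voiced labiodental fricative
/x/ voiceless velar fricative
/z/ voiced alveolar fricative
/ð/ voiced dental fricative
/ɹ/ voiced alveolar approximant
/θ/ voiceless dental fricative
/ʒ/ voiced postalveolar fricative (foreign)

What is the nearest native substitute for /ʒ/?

/z/ is closest: same manner (fricative), place distance 1 (postalveolar→alveolar), same voicing; total 1. Next closest is /s/ at distance 2.

z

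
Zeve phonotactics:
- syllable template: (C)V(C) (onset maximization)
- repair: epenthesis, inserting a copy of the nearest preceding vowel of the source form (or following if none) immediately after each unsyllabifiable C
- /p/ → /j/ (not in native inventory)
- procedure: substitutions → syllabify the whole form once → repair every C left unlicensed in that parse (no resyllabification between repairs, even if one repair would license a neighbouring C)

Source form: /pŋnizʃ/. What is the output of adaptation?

Substitution: /p/ → /j/, giving /jŋnizʃ/.
Syllabifying with onset maximization leaves /j/, /ŋ/, /ʃ/ stranded (at most one coda consonant is licensed; onsets are limited to one consonant).
Each unlicensed consonant becomes the onset of a new syllable: /j/ → /ji/, /ŋ/ → /ŋi/, /ʃ/ → /ʃi/.

jiŋinizʃi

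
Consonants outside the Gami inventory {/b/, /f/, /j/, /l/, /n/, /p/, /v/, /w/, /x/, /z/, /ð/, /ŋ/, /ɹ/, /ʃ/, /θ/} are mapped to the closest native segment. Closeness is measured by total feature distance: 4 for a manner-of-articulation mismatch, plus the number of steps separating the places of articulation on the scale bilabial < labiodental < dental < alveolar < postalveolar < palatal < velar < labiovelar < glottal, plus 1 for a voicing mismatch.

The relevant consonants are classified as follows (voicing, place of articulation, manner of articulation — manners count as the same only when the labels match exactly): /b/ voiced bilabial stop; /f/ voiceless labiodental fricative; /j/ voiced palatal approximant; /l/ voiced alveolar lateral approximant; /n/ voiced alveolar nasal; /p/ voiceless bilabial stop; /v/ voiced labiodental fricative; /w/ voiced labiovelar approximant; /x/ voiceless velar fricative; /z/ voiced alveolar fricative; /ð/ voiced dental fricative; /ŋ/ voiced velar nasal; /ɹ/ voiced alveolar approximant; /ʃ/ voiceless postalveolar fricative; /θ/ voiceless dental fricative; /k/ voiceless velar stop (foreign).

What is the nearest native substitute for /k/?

/x/ is closest: manner differs (stop→fricative, +4), place distance 0 (velar→velar), same voicing; total 4. Next closest is /ŋ/ at distance 5.

x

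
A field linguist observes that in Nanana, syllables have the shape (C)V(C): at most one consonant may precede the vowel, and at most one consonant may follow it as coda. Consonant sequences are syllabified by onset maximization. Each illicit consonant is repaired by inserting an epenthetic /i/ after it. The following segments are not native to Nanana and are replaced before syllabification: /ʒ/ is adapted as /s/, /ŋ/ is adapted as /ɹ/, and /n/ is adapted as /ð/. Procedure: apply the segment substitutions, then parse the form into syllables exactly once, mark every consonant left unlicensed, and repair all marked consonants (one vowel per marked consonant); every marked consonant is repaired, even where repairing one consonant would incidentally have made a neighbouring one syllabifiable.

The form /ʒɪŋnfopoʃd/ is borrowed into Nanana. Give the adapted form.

Substitution: /ʒ/ → /s/, /ŋ/ → /ɹ/, /n/ → /ð/, giving /sɪɹðfopoʃd/.
Syllabifying with onset maximization leaves /ð/, /d/ stranded (at most one coda consonant is licensed; onsets are limited to one consonant).
Epenthesis after each stranded consonant: /ð/ → /ði/, /d/ → /di/.

sɪɹðifopoʃdi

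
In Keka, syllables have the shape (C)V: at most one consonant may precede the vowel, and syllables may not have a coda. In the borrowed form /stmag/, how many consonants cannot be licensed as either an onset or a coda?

Under (C)V, the unsyllabifiable consonants are /s/, /t/, /g/ (no codas are permitted; onsets are limited to one consonant).

3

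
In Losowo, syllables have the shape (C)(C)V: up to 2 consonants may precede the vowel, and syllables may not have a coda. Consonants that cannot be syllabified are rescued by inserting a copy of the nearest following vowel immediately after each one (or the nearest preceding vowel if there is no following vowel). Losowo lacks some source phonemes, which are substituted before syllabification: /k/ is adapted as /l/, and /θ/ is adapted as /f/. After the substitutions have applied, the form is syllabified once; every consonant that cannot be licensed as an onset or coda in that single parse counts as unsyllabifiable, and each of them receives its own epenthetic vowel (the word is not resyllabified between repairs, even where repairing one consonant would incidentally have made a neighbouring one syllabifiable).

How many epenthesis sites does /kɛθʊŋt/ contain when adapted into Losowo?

2

After substitution the input is /lɛfʊŋt/.
The unsyllabifiable consonants are /ŋ/, /t/; each receives one epenthetic vowel.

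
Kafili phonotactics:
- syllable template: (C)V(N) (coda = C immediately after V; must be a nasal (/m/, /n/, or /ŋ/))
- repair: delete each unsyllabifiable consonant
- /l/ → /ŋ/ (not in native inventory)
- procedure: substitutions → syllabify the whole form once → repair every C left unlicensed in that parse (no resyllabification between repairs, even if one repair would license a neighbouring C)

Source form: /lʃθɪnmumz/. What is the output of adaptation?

Substitution: /l/ → /ŋ/, giving /ŋʃθɪnmumz/.
Under (C)V(N), the unsyllabifiable consonants are /ŋ/, /ʃ/, /z/ (only a nasal (/m/, /n/, or /ŋ/) is licensed in coda position; onsets are limited to one consonant).
Deleting the stranded consonants removes /ŋ/, /ʃ/, /z/.

θɪnmum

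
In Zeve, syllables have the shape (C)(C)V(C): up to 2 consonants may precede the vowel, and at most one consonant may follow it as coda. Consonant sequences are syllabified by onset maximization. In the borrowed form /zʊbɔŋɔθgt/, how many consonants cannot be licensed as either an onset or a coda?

The consonants /g/, /t/ cannot be parsed into a legal (C)(C)V(C) syllable (at most one coda consonant is licensed; onsets may contain at most 2 consonants).

2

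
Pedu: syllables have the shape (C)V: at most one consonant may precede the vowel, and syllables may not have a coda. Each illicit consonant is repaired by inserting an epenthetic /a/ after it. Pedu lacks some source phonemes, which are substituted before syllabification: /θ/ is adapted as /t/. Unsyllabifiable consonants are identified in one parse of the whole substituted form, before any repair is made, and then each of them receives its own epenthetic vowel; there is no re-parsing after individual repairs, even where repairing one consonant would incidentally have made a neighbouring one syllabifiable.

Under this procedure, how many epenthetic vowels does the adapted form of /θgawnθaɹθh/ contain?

After substitution the input is /tgawntaɹth/.
The unsyllabifiable consonants are /t/, /w/, /n/, /ɹ/, /t/, /h/; each receives one epenthetic vowel.

6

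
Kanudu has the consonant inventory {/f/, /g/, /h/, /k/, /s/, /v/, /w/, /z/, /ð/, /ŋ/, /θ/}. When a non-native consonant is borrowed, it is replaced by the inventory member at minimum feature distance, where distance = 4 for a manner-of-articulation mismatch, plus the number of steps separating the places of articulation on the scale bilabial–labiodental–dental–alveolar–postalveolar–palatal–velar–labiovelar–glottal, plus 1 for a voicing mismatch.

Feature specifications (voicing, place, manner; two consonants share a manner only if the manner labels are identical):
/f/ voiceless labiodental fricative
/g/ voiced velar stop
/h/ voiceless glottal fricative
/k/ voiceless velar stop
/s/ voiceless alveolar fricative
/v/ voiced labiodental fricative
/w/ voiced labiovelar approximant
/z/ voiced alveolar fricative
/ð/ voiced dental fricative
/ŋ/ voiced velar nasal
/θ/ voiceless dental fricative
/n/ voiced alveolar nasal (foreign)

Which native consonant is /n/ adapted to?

/ŋ/ is closest: same manner (nasal), place distance 3 (alveolar→velar), same voicing; total 3. Next closest is /z/ at distance 4.

ŋ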